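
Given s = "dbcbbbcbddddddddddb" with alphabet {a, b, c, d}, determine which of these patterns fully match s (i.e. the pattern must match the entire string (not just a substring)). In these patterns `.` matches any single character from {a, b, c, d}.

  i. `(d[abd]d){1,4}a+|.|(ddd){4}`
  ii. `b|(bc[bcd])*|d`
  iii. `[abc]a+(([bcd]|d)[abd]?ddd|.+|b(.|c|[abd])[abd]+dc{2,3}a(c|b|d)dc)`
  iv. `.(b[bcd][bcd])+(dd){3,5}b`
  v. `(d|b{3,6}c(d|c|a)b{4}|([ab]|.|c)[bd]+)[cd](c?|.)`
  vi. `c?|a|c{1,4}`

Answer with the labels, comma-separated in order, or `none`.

iv

i → no match
ii → no match
iii → no match
iv → match
v → no match
vi → no match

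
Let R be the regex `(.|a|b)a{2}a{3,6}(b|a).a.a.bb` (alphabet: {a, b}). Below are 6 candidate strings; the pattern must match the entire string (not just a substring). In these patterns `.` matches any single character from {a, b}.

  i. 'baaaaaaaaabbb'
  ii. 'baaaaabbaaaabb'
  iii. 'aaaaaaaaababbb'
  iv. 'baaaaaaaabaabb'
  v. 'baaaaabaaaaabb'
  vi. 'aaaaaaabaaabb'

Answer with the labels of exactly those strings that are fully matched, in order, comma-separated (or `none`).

i → no match
ii → match
iii → match
iv → match
v → match
vi → no match

ii, iii, iv, v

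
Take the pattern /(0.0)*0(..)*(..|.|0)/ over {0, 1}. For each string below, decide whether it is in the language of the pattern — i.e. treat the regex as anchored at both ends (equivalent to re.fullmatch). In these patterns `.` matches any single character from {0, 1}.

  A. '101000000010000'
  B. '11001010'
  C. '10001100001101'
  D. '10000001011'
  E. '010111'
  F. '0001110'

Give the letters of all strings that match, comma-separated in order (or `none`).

A → no match
B → no match
C → no match
D → no match
E → match
F → match

E, F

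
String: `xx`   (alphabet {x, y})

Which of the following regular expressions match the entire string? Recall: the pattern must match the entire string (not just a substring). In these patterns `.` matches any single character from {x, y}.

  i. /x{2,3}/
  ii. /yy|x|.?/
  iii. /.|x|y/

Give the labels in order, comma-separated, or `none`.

i → match
ii → no match
iii → no match

i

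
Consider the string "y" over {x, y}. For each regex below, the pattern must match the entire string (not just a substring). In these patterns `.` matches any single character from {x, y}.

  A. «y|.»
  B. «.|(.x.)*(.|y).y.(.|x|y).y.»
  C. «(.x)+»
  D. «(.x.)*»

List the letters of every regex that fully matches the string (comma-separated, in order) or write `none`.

A, B

A → match
B → match
C → no match — must end with "x"
D → no match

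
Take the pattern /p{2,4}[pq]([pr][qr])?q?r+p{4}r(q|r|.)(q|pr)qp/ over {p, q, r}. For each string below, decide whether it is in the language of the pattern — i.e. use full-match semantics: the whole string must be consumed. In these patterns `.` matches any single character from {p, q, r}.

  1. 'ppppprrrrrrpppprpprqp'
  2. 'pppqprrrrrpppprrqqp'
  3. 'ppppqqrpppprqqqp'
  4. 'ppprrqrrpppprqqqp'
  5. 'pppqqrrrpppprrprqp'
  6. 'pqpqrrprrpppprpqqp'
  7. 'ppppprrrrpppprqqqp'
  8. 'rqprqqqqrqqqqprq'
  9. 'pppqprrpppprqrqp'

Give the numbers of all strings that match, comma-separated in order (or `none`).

1, 2, 3, 4, 5, 7

1 → match
2 → match
3 → match
4 → match
5 → match
6 → no match
7 → match
8 → no match — must start with 'p'
9 → no match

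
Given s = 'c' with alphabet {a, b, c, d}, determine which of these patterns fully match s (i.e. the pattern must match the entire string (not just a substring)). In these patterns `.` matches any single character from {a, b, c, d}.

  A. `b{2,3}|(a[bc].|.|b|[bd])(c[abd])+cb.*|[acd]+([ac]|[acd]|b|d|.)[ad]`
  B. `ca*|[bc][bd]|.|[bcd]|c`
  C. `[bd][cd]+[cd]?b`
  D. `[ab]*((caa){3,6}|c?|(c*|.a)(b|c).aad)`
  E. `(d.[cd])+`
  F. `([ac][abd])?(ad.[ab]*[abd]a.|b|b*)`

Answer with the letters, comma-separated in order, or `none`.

B, D

A → no match
B → match
C → no match — must end with 'b'
D → match
E → no match — must start with 'd'
F → no match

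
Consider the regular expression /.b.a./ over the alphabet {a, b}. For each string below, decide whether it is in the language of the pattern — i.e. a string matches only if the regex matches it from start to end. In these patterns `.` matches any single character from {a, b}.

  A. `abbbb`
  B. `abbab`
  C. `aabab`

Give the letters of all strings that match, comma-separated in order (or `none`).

A → no match
B → match
C → no match

B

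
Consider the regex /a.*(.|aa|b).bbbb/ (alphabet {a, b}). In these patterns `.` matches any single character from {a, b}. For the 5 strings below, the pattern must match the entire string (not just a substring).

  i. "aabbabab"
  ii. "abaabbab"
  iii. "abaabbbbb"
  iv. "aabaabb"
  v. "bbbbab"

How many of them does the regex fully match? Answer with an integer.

1

i. "aabbabab" → no match — must end with "bbbb"
ii. "abaabbab" → no match — must end with "bbbb"
iii. "abaabbbbb" → match
iv. "aabaabb" → no match — must end with "bbbb"
v. "bbbbab" → no match — must start with "a"
Total matched: 1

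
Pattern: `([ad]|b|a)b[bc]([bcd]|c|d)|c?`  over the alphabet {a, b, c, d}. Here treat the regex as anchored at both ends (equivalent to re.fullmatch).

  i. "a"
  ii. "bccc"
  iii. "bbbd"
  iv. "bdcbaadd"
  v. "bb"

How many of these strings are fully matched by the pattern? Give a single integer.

1

i → no match
ii → no match
iii → match
iv → no match
v → no match
Total matched: 1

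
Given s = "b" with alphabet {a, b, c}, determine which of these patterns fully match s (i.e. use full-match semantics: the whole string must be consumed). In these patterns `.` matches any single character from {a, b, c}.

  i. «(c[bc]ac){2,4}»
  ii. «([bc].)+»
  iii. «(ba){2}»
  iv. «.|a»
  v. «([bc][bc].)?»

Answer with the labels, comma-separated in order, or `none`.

iv

i → no match — must start with "c"
ii → no match
iii → no match — must start with "ba"
iv → match
v → no match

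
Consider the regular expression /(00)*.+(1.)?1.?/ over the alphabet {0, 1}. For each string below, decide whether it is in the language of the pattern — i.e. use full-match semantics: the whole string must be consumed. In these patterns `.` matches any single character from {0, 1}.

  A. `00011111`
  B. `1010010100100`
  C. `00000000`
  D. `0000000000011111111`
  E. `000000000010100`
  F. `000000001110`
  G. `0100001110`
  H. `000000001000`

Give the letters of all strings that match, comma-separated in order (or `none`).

A, D, F, G

A → match
B → no match
C → no match
D → match
E → no match
F → match
G → match
H → no match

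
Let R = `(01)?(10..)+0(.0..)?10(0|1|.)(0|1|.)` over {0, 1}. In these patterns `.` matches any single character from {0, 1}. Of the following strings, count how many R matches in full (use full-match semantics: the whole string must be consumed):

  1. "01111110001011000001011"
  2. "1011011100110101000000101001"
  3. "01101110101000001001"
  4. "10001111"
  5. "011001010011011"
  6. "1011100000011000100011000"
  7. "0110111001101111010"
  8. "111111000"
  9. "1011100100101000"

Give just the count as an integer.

1 → no match
2 → no match
3 → no match
4 → no match
5 → match
6 → no match
7 → no match
8 → no match
9 → no match
Total matched: 1

1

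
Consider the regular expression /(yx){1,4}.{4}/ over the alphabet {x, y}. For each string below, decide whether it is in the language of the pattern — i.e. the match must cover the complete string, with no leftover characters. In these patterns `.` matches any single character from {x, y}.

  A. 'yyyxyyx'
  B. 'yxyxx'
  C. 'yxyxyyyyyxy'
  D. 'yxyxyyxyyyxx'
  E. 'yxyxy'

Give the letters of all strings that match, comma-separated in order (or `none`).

A. 'yyyxyyx' → no match — must start with 'yx'
B. 'yxyxx' → no match
C. 'yxyxyyyyyxy' → no match
D. 'yxyxyyxyyyxx' → no match
E. 'yxyxy' → no match

none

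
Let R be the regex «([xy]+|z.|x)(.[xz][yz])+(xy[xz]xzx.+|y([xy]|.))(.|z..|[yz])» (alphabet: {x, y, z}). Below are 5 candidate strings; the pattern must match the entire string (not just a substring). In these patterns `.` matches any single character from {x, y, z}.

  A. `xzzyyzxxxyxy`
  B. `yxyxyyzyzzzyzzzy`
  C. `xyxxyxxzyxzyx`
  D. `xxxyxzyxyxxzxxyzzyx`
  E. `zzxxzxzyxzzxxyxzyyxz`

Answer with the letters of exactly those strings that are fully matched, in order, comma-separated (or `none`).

B, C, D, E

A → no match
B → match
C → match
D → match
E → match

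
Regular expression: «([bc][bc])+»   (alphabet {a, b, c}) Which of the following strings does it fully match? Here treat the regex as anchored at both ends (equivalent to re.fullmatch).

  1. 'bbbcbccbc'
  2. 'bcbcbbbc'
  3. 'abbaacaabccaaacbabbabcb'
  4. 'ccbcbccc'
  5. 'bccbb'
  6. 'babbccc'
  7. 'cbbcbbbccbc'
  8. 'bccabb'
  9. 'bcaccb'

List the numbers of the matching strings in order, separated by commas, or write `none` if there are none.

2, 4

1 → no match
2 → match
3 → no match
4 → match
5 → no match
6 → no match
7 → no match
8 → no match
9 → no match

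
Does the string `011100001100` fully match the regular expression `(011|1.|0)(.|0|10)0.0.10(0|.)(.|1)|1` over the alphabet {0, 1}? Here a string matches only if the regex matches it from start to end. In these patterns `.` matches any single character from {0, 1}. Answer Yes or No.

No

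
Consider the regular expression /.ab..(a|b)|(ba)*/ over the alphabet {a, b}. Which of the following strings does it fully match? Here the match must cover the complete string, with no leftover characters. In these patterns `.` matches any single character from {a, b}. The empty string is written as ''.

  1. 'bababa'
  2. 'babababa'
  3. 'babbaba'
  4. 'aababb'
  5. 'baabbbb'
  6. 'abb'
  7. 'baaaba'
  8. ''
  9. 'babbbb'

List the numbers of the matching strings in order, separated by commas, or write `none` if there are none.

1, 2, 4, 8, 9

1 → match
2 → match
3 → no match
4 → match
5 → no match
6 → no match
7 → no match
8 → match
9 → match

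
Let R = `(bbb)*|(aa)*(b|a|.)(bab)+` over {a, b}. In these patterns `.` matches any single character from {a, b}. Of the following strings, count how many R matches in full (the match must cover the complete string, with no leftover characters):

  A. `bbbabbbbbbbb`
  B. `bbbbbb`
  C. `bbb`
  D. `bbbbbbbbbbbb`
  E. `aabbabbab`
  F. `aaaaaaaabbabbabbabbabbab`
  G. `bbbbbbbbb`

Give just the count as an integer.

A → no match
B → match
C → match
D → match
E → match
F → match
G → match
Total matched: 6

6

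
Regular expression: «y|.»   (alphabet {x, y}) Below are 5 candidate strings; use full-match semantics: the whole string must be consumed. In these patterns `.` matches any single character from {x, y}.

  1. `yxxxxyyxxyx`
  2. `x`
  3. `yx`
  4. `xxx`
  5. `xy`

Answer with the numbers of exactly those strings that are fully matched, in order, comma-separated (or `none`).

2

1 → no match
2 → match
3 → no match
4 → no match
5 → no match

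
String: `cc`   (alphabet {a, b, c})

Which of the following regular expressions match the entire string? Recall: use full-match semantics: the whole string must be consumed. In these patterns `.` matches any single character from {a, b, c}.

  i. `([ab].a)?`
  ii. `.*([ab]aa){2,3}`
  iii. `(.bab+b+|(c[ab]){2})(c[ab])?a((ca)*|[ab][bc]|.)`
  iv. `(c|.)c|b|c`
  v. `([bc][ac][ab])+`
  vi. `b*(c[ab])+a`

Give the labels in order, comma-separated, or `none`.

i → no match
ii → no match — must end with `aa`
iii → no match
iv → match
v → no match
vi → no match — must end with `a`

iv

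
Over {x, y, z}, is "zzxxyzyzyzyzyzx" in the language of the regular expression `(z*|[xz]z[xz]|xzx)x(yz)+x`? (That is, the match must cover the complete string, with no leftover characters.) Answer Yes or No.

Yes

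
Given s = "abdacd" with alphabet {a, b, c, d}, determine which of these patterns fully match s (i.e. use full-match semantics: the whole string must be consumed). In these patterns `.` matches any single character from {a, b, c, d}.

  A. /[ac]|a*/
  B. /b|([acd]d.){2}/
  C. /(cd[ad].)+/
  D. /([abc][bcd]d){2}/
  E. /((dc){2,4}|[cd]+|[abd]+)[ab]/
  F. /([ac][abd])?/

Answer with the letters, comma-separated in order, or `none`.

A → no match
B → no match
C → no match — must start with "cd"
D → match
E → no match
F → no match

D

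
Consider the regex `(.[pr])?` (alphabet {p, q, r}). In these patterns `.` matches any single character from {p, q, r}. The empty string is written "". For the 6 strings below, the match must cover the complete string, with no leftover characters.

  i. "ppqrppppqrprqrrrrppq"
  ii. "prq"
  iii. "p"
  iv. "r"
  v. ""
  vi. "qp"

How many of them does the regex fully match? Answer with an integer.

2

i → no match
ii → no match
iii → no match
iv → no match
v → match
vi → match
Total matched: 2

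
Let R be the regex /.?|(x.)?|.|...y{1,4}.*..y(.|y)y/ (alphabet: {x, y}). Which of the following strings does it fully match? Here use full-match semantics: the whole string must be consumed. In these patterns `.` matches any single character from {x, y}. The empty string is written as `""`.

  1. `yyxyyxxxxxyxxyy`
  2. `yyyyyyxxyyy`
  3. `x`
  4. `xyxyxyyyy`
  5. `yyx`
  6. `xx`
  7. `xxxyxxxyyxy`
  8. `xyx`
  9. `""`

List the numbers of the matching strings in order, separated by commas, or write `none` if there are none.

2, 3, 4, 6, 7, 9

1 → no match
2 → match
3 → match
4 → match
5 → no match
6 → match
7 → match
8 → no match
9 → match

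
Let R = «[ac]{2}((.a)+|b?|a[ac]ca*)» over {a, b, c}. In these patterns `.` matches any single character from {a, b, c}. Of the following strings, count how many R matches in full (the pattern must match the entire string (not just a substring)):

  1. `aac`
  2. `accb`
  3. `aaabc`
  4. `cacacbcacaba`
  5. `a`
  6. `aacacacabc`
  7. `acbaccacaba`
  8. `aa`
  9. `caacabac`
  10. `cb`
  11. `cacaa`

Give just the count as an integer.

1

1 → no match
2 → no match
3 → no match
4 → no match
5 → no match
6 → no match
7 → no match
8 → match
9 → no match
10 → no match
11 → no match
Total matched: 1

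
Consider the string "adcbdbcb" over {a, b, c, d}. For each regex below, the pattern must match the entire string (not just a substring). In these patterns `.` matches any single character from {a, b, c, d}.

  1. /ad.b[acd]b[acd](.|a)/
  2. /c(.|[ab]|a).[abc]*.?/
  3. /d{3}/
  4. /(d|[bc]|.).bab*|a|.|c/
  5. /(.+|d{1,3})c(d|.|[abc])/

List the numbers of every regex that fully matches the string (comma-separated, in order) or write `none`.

1, 5

1 → match
2 → no match — must start with "c"
3 → no match — must start with "d"
4 → no match
5 → match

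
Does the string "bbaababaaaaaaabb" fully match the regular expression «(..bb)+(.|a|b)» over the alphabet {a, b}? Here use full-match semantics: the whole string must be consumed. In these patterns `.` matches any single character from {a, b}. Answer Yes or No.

No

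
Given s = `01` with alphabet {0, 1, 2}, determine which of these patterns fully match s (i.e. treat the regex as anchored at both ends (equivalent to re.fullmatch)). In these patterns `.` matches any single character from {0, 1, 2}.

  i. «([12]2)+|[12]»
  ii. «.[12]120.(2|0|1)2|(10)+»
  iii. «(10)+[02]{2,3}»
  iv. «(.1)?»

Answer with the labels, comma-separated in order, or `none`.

i → no match
ii → no match
iii → no match — must start with `10`
iv → match

iv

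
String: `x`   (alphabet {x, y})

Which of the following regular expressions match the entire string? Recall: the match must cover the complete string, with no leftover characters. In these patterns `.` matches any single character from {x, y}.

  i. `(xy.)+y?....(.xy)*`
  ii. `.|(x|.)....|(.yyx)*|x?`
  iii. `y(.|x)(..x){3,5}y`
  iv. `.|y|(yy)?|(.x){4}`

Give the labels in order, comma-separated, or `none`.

ii, iv

i → no match — must start with `xy`
ii → match
iii → no match — must start with `y`
iv → match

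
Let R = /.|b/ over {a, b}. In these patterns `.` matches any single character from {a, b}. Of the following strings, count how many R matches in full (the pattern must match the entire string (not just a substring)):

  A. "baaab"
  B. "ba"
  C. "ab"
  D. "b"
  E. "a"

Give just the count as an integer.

2

A → no match
B → no match
C → no match
D → match
E → match
Total matched: 2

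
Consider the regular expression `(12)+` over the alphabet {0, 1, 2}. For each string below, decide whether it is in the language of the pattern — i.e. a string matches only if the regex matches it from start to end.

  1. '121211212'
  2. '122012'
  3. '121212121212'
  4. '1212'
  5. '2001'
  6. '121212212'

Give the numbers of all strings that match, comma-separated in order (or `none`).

3, 4

1 → no match
2 → no match
3 → match
4 → match
5 → no match — must start with '12'
6 → no match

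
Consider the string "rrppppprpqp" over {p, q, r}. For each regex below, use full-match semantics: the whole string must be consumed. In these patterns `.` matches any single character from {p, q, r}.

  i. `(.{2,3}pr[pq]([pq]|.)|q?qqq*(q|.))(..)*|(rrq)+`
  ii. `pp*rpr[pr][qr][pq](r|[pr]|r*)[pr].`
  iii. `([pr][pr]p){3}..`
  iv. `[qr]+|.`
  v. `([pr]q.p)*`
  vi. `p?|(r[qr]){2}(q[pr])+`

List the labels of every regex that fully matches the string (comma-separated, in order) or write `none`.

i → no match
ii → no match — must start with "p"
iii → match
iv → no match
v → no match
vi → no match

iii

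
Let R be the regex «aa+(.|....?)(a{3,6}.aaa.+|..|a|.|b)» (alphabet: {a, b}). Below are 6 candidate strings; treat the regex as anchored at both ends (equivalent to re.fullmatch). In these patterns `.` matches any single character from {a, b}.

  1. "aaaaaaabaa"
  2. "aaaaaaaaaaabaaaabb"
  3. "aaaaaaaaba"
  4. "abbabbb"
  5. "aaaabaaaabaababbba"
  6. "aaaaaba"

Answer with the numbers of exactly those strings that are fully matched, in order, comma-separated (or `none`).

1 → match
2 → match
3 → match
4 → no match — must start with "aa"
5 → no match
6 → match

1, 2, 3, 6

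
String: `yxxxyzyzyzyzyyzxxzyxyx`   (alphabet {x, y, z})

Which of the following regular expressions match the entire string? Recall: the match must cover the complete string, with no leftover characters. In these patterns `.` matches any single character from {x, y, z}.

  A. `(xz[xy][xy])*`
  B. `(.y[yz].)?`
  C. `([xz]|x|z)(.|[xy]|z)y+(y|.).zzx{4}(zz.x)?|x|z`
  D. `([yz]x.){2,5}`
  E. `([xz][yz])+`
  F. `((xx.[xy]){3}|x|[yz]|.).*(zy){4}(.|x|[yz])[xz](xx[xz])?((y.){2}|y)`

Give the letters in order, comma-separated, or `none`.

A → no match
B → no match
C → no match
D → no match
E → no match
F → match

F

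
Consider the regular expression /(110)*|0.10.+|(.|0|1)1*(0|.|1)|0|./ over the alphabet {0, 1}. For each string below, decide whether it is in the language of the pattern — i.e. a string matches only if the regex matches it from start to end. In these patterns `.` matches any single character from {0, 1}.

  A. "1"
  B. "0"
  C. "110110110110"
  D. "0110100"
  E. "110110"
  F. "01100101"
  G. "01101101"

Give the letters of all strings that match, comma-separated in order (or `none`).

A → match
B → match
C → match
D → match
E → match
F → match
G → match

A, B, C, D, E, F, G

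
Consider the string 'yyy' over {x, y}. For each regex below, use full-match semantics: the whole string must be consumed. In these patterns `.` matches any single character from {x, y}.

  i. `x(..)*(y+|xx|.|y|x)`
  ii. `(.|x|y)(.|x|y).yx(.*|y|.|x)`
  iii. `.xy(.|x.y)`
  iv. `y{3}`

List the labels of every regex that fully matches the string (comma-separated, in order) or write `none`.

iv

i → no match — must start with 'x'
ii → no match
iii → no match
iv → match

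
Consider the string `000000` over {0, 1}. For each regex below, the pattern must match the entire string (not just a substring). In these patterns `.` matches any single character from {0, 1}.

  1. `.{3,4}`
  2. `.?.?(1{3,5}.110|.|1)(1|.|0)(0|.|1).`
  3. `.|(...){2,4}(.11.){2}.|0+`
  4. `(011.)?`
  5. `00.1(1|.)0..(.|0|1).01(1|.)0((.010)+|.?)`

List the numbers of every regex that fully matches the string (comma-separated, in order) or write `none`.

2, 3

1 → no match
2 → match
3 → match
4 → no match
5 → no match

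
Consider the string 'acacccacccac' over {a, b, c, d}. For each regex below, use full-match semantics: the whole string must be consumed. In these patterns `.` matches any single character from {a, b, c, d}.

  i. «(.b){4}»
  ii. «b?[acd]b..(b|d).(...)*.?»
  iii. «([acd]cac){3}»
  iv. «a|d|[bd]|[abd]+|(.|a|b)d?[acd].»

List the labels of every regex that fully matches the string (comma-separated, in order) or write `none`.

iii

i → no match — must end with 'b'
ii → no match
iii → match
iv → no match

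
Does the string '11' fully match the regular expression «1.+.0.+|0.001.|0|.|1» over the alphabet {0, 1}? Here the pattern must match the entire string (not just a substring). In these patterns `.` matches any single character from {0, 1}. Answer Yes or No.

No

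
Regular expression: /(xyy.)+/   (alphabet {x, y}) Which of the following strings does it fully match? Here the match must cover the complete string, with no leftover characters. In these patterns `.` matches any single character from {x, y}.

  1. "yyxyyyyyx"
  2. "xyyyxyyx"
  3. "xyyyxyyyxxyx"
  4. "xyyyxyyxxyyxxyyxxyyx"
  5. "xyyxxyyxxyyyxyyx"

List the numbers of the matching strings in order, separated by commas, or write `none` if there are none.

2, 4, 5

1 → no match — must start with "xyy"
2 → match
3 → no match
4 → match
5 → match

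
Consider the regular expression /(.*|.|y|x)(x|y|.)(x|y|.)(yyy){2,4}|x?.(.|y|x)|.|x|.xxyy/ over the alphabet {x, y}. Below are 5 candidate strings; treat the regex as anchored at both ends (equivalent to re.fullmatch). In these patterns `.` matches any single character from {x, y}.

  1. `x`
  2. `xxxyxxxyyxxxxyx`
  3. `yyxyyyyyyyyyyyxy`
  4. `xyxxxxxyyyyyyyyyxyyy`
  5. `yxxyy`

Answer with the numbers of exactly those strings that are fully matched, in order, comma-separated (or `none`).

1, 5

1 → match
2 → no match
3 → no match
4 → no match
5 → match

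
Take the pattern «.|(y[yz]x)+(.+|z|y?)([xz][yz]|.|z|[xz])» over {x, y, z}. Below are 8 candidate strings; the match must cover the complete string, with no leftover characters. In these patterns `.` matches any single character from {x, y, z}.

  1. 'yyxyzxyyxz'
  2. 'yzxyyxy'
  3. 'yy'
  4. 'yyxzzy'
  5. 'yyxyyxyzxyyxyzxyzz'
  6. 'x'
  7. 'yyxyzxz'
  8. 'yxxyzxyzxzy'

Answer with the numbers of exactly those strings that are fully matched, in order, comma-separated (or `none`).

1 → match
2 → match
3 → no match
4 → match
5 → match
6 → match
7 → match
8 → no match

1, 2, 4, 5, 6, 7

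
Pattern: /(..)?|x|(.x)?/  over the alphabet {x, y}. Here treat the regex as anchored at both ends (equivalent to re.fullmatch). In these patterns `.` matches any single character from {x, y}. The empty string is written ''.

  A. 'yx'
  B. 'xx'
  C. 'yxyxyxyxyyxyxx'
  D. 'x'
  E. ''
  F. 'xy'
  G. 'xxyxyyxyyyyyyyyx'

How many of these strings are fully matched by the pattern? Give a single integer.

5

A → match
B → match
C → no match
D → match
E → match
F → match
G → no match
Total matched: 5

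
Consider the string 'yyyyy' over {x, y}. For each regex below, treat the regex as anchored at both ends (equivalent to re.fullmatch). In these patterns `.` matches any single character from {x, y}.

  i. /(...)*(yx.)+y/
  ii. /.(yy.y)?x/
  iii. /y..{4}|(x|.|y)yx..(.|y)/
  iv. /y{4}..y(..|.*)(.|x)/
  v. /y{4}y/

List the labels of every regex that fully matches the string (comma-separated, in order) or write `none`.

v

i → no match
ii → no match — must end with 'x'
iii → no match
iv → no match
v → match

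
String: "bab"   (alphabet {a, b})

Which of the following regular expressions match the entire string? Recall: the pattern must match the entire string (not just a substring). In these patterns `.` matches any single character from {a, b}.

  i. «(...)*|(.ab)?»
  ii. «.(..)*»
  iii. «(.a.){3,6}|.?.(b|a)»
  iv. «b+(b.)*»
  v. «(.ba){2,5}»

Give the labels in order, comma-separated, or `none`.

i → match
ii → match
iii → match
iv → no match
v → no match — must end with "ba"

i, ii, iii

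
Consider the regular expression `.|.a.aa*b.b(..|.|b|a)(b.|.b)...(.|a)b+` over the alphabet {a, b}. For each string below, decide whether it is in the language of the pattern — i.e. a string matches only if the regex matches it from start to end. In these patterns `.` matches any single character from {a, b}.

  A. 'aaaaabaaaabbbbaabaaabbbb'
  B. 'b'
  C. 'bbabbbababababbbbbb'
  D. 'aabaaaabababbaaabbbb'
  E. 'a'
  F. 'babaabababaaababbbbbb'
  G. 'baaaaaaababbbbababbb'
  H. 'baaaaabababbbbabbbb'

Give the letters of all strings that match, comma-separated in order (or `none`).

A → no match
B → match
C → no match
D → match
E → match
F → match
G → match
H → match

B, D, E, F, G, H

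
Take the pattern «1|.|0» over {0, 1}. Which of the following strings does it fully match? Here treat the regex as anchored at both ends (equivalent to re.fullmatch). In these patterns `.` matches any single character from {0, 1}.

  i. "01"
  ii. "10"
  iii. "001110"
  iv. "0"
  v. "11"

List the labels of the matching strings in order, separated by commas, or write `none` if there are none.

iv

i. "01" → no match
ii. "10" → no match
iii. "001110" → no match
iv. "0" → match
v. "11" → no match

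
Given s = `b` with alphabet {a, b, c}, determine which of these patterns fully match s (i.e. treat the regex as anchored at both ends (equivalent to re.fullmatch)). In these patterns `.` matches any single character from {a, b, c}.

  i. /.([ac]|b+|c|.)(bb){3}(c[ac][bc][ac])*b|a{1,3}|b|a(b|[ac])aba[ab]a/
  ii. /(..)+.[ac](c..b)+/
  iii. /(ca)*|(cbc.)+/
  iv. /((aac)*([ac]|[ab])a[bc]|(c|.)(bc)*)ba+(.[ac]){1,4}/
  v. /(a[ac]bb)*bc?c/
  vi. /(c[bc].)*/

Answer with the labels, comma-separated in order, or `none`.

i

i → match
ii → no match
iii → no match
iv → no match
v → no match — must end with `c`
vi → no match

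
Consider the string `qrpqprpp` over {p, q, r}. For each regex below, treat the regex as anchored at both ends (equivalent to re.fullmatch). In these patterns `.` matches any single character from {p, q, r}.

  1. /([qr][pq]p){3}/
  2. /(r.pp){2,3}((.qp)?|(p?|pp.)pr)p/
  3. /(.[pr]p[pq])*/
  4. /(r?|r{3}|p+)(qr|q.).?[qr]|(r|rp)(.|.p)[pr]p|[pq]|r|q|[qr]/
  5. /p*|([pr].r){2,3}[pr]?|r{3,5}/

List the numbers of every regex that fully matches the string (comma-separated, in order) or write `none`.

3

1 → no match
2 → no match — must start with `r`
3 → match
4 → no match
5 → no match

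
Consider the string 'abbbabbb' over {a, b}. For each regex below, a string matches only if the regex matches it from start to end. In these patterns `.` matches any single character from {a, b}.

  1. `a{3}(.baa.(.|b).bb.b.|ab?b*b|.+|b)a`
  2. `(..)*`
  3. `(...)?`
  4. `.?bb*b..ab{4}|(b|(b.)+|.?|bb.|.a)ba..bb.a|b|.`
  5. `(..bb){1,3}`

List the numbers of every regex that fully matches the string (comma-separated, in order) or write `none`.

2, 5

1 → no match — must end with 'a'
2 → match
3 → no match
4 → no match
5 → match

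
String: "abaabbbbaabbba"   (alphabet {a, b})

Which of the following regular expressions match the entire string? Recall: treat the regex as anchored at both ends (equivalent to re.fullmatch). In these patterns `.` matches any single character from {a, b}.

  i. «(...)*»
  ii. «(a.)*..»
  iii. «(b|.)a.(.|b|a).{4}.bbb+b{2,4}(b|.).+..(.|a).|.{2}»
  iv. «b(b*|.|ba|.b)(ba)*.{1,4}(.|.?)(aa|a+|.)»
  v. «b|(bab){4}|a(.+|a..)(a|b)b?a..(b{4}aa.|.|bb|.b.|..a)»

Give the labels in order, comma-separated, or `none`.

v

i → no match
ii → no match
iii → no match
iv → no match — must start with "b"
v → match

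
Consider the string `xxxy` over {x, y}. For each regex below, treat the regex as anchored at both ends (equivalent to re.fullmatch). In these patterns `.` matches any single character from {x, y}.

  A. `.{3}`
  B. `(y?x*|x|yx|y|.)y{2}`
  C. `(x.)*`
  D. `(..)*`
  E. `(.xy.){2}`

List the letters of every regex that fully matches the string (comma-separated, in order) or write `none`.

A → no match
B → no match
C → match
D → match
E → no match

C, D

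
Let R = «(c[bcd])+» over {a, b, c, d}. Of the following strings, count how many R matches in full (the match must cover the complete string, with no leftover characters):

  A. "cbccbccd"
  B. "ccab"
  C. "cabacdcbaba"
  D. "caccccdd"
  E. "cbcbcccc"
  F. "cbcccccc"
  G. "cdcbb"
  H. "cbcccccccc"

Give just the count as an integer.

3

A → no match
B → no match
C → no match
D → no match
E → match
F → match
G → no match
H → match
Total matched: 3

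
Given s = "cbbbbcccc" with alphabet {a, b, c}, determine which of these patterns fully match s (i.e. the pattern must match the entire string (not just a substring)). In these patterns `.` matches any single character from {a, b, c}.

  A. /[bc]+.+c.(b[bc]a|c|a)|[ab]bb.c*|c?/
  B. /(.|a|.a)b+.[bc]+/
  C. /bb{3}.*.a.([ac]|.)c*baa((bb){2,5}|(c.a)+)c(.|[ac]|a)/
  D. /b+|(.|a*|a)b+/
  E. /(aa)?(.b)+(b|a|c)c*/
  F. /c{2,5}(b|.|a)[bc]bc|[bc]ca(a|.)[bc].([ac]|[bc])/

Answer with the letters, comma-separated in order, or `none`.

A → match
B → match
C → no match — must start with "bb"
D → no match — must end with "b"
E → match
F → no match

A, B, E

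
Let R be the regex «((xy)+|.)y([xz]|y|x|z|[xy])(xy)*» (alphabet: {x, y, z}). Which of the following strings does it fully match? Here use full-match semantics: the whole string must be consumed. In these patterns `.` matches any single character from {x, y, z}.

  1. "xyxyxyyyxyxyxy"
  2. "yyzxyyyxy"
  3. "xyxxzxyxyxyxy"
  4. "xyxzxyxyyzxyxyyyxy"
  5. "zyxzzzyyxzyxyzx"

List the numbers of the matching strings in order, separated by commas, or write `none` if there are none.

1 → match
2 → no match
3 → no match
4 → no match
5 → no match

1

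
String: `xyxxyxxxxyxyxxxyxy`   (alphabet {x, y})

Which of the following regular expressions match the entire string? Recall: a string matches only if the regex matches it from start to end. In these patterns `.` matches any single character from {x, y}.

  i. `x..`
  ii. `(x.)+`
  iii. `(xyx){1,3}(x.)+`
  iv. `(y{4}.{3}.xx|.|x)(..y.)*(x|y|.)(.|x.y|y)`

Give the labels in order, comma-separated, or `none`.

iii

i → no match
ii → no match
iii → match
iv → no match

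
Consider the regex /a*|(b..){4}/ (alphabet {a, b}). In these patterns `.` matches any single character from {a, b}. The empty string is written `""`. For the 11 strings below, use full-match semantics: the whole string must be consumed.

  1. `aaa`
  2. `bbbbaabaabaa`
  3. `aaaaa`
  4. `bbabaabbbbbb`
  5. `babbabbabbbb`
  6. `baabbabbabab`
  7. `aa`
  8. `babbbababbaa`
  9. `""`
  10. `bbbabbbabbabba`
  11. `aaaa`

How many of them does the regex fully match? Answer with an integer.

10

1 → match
2 → match
3 → match
4 → match
5 → match
6 → match
7 → match
8 → match
9 → match
10 → no match
11 → match
Total matched: 10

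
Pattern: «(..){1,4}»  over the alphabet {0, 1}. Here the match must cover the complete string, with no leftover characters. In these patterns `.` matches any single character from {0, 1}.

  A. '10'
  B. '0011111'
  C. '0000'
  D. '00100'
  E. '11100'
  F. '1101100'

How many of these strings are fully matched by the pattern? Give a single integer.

2

A. '10' → match
B. '0011111' → no match
C. '0000' → match
D. '00100' → no match
E. '11100' → no match
F. '1101100' → no match
Total matched: 2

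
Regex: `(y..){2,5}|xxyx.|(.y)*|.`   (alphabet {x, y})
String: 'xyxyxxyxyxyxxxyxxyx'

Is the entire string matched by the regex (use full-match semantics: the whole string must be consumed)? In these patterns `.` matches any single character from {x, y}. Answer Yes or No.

No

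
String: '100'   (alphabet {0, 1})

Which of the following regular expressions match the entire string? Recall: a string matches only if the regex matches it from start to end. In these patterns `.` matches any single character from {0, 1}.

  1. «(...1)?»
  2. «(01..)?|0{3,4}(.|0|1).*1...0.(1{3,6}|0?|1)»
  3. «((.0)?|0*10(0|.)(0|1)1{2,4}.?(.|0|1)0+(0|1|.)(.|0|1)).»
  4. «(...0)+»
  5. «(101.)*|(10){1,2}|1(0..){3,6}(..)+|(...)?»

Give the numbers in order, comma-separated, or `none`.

1 → no match
2 → no match
3 → match
4 → no match
5 → match

3, 5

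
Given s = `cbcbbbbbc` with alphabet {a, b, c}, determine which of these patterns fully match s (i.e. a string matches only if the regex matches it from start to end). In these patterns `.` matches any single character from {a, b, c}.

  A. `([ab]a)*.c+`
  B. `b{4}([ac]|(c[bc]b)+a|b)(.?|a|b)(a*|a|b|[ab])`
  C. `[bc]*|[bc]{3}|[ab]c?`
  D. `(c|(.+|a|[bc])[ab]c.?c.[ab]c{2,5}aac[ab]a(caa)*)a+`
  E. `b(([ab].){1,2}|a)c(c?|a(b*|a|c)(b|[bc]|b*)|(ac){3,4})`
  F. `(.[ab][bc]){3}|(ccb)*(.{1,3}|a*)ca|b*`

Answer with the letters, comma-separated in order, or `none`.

C, F

A → no match
B → no match — must start with `b`
C → match
D → no match — must end with `a`
E → no match — must start with `b`
F → match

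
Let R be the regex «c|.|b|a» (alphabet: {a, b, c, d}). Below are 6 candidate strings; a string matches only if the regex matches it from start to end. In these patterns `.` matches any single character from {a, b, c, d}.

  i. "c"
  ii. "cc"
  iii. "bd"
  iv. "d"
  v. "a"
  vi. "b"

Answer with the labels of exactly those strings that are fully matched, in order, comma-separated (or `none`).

i, iv, v, vi

i → match
ii → no match
iii → no match
iv → match
v → match
vi → match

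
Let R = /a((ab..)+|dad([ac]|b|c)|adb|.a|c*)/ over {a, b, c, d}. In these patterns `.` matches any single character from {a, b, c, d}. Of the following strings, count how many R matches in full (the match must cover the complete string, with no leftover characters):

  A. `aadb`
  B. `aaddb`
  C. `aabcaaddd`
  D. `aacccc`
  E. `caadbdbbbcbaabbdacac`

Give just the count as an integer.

A → match
B → no match
C → no match
D → no match
E → no match — must start with `a`
Total matched: 1

1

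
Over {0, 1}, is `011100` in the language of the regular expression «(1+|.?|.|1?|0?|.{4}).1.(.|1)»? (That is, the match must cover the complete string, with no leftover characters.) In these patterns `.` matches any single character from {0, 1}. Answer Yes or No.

No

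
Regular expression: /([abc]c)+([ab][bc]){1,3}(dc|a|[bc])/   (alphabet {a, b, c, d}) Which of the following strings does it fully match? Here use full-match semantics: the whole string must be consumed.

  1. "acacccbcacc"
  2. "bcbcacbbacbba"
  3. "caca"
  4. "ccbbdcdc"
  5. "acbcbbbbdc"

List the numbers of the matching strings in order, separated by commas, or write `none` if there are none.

1 → match
2 → match
3 → no match
4 → no match
5 → match

1, 2, 5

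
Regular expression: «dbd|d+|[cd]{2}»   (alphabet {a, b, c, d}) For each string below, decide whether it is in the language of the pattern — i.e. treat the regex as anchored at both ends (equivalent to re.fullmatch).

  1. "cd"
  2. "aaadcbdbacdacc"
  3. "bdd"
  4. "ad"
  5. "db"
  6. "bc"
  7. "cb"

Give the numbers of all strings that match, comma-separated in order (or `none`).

1 → match
2 → no match
3 → no match
4 → no match
5 → no match
6 → no match
7 → no match

1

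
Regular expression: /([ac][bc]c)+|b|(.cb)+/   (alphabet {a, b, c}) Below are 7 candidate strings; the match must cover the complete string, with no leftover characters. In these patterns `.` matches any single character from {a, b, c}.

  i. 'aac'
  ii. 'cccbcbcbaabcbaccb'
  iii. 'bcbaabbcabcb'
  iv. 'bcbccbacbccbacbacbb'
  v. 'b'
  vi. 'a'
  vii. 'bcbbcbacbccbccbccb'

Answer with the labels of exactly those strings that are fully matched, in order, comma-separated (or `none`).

i → no match
ii → no match
iii → no match
iv → no match
v → match
vi → no match
vii → match

v, vii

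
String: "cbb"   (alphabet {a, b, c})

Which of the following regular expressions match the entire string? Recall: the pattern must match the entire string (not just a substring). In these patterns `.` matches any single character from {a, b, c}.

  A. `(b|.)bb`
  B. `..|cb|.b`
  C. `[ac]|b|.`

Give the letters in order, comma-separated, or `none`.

A

A → match
B → no match
C → no match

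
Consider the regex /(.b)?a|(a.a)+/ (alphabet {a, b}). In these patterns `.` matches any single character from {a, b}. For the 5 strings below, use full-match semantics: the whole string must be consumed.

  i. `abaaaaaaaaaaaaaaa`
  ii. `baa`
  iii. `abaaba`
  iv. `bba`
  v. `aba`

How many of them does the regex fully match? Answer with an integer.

3

i → no match
ii → no match
iii → match
iv → match
v → match
Total matched: 3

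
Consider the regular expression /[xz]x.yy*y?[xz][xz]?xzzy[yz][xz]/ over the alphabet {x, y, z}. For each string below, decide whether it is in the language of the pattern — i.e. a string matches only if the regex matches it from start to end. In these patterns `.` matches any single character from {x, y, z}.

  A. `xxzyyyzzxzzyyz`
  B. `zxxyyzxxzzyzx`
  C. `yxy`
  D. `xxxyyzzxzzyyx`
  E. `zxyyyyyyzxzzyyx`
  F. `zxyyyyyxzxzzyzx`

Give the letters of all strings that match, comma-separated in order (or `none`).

A → match
B → match
C → no match
D → match
E → match
F → match

A, B, D, E, F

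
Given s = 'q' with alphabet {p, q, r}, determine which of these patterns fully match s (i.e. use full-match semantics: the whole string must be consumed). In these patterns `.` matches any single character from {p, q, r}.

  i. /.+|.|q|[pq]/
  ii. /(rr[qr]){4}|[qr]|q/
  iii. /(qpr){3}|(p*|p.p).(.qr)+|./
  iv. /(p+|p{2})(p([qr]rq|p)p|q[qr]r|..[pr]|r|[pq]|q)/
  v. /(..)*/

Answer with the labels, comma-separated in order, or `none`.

i → match
ii → match
iii → match
iv → no match — must start with 'p'
v → no match

i, ii, iii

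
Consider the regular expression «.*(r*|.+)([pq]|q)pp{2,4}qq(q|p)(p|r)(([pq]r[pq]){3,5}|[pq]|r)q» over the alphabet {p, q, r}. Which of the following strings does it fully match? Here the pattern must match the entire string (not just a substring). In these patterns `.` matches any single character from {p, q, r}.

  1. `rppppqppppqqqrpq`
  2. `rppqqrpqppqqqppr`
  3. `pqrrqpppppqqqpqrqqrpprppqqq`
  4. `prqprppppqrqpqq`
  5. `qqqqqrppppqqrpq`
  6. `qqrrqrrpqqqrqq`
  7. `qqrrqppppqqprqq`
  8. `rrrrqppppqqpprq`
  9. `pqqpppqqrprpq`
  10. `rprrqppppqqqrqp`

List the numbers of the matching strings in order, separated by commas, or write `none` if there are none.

1 → match
2 → no match — must end with `q`
3 → no match
4 → no match
5 → no match
6 → no match
7 → match
8 → match
9 → no match
10 → no match — must end with `q`

1, 7, 8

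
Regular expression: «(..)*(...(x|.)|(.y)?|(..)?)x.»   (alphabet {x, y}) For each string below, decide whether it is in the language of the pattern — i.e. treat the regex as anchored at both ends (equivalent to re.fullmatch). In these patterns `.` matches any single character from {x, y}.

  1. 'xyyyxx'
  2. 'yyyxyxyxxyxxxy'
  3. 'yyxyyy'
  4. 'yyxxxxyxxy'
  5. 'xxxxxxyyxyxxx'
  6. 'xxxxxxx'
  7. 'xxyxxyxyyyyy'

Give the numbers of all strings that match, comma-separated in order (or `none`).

1, 2, 4

1 → match
2 → match
3 → no match
4 → match
5 → no match
6 → no match
7 → no match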